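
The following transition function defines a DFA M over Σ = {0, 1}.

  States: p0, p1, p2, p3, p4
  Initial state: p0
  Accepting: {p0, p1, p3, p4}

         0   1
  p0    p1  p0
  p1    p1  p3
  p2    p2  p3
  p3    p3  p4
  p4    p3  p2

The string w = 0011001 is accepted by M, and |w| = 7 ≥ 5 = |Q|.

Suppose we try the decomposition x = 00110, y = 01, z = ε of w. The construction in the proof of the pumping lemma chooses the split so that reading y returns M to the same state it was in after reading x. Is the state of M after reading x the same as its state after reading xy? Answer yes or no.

State sequence: p0 -0-> p1 -0-> p1 -1-> p3 -1-> p4 -0-> p3 -0-> p3 -1-> p4

After x (step 5): p3. After xy (step 7): p4.
They differ (p3 ≠ p4), so y is not a cycle from the state after x; this split is not the one the pumping-lemma construction produces, and pumping y need not keep the string in L(M).

no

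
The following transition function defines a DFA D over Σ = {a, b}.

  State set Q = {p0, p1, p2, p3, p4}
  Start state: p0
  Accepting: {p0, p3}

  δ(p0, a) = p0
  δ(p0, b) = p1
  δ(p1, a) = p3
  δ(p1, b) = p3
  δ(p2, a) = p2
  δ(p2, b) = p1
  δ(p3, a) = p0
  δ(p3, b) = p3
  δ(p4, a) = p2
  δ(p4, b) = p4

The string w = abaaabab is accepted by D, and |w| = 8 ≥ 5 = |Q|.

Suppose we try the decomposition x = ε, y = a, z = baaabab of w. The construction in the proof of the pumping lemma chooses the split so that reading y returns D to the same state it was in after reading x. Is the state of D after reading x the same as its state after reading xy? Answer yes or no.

yes

Run of D on the first 1 characters of w = a:
  step 0: p0  (start)
  step 1: p0  (read a: p0→p0)

After x (step 0): p0. After xy (step 1): p0.
They match, so y = a drives D around a cycle from p0 back to itself; pumping y any number of times keeps D in p0 before reading z, and xyⁱz ∈ L(D) for every i ≥ 0.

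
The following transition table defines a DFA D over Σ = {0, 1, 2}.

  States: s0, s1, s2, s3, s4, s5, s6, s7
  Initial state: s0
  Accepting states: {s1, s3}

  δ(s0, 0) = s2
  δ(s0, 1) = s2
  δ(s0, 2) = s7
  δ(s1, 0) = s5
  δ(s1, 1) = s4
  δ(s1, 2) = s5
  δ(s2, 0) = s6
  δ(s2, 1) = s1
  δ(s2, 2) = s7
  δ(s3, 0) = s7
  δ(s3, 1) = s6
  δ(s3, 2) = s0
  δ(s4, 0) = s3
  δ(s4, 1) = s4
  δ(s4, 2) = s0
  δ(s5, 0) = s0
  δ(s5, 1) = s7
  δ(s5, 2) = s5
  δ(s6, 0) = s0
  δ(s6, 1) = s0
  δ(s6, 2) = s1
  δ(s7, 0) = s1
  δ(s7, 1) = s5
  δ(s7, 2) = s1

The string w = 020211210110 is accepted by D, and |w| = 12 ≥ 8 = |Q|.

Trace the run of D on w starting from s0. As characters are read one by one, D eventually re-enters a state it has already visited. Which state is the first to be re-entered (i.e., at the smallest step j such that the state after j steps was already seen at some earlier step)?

s7

Run of D on w = 0 2 0 2 1 1 2 1 0 1 1 0:
  step 0: s0  (start)
  step 1: s2  (read 0: s0→s2)
  step 2: s7  (read 2: s2→s7)
  step 3: s1  (read 0: s7→s1)
  step 4: s5  (read 2: s1→s5)
  step 5: s7  (read 1: s5→s7)   ← first repeat (s7 seen earlier)
  step 6: s5  (read 1: s7→s5)
  step 7: s5  (read 2: s5→s5)
  step 8: s7  (read 1: s5→s7)
  step 9: s1  (read 0: s7→s1)
  step 10: s4  (read 1: s1→s4)
  step 11: s4  (read 1: s4→s4)
  step 12: s3  (read 0: s4→s3)

The earliest repeat is at step j = 5: D is in s7, which it already visited at step i = 2.
Since D has 8 states, any run of length ≥ 8 visits 8+1 states, so by pigeonhole some state repeats within the first 8 steps — that repeat gives the pumpable loop.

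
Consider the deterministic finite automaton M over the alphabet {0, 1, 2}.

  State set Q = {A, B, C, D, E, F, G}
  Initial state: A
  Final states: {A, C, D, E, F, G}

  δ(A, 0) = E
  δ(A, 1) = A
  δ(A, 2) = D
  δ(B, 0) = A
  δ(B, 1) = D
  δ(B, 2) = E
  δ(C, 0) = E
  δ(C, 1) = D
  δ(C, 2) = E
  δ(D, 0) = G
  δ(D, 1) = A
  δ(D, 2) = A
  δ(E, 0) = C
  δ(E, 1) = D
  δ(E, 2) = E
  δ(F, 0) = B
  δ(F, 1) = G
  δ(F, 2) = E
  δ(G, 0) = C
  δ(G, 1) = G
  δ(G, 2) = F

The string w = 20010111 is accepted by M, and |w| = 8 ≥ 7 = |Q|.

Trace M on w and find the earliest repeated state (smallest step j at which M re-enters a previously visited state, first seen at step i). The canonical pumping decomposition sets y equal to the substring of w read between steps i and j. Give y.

Run of M on w = 2 0 0 1 0 1 1 1:
  step 0: A  (start)
  step 1: D  (read 2: A→D)
  step 2: G  (read 0: D→G)
  step 3: C  (read 0: G→C)
  step 4: D  (read 1: C→D)   ← first repeat (D seen earlier)
  step 5: G  (read 0: D→G)
  step 6: G  (read 1: G→G)
  step 7: G  (read 1: G→G)
  step 8: G  (read 1: G→G)

So i = 1, j = 4, giving x = w[0:1] = 2, y = w[1:4] = 001, z = w[4:8] = 0111.
Check: |xy| = 4 ≤ 7 and |y| = 3 ≥ 1. Reading y takes M from D back to D, so every xyⁱz is accepted.

001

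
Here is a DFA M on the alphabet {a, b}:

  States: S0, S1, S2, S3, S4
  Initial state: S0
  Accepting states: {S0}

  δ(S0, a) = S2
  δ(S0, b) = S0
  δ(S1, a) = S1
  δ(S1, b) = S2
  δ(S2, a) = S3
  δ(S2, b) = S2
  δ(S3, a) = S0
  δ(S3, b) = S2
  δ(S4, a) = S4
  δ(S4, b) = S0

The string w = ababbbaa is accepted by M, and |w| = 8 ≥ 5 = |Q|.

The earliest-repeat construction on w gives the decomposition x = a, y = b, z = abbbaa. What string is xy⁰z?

aabbbaa

xy⁰z = xz = a·abbbaa = aabbbaa.
Reading y = b takes M from S2 back to S2, so after x the machine is still in S2, and z then leads to the accepting state S0. Hence aabbbaa ∈ L(M).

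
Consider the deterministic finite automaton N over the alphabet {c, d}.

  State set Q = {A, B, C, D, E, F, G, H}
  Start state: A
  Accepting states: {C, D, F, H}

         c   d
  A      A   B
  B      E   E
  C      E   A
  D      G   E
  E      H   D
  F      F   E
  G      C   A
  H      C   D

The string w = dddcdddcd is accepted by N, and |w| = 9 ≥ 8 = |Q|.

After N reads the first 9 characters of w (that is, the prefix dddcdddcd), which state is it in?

State sequence: A -d-> B -d-> E -d-> D -c-> G -d-> A -d-> B -d-> E -c-> H -d-> D

After reading 9 characters, N is in state D.

D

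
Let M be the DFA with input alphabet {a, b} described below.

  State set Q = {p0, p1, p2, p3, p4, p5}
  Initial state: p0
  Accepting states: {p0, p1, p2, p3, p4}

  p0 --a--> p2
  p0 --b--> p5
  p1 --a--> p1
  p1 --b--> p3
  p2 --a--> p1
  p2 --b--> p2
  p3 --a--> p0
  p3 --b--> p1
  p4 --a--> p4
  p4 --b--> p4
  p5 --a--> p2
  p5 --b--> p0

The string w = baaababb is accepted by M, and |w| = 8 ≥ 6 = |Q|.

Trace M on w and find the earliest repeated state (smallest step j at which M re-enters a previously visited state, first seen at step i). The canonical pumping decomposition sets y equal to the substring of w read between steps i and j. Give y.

Run of M on w = b a a a b a b b:
  step 0: p0  (start)
  step 1: p5  (read b: p0→p5)
  step 2: p2  (read a: p5→p2)
  step 3: p1  (read a: p2→p1)
  step 4: p1  (read a: p1→p1)   ← first repeat (p1 seen earlier)
  step 5: p3  (read b: p1→p3)
  step 6: p0  (read a: p3→p0)
  step 7: p5  (read b: p0→p5)
  step 8: p0  (read b: p5→p0)

So i = 3, j = 4, giving x = w[0:3] = baa, y = w[3:4] = a, z = w[4:8] = babb.
Check: |xy| = 4 ≤ 6 and |y| = 1 ≥ 1. Reading y takes M from p1 back to p1, so every xyⁱz is accepted.
The DFA has 6 states, so the proof of the pumping lemma guarantees a repeated state among the first 6+1 visited; the segment between the two visits is the pumpable y.

a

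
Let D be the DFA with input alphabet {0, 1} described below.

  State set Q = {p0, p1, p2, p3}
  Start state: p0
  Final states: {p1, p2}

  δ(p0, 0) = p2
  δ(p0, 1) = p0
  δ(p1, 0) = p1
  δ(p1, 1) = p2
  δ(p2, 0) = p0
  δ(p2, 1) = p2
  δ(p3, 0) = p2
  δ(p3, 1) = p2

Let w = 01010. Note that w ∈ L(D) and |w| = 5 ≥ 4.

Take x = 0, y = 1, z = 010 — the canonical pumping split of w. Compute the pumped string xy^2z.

xy^2z = 0·1·1·010 = 011010.
Reading y = 1 takes D from p2 back to p2, so after x·y·y the machine is still in p2, and z then leads to the accepting state p2. Hence 011010 ∈ L(D).

011010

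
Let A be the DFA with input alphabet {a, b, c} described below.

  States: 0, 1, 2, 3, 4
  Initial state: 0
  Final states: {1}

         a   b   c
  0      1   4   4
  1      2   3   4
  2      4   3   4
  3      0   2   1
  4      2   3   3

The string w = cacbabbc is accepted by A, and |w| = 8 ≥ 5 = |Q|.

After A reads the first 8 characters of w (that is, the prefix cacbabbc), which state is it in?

1

Run of A on the first 8 characters of w = c a c b a b b c:
  step 0: 0  (start)
  step 1: 4  (read c: 0→4)
  step 2: 2  (read a: 4→2)
  step 3: 4  (read c: 2→4)
  step 4: 3  (read b: 4→3)
  step 5: 0  (read a: 3→0)
  step 6: 4  (read b: 0→4)
  step 7: 3  (read b: 4→3)
  step 8: 1  (read c: 3→1)

After reading 8 characters, A is in state 1.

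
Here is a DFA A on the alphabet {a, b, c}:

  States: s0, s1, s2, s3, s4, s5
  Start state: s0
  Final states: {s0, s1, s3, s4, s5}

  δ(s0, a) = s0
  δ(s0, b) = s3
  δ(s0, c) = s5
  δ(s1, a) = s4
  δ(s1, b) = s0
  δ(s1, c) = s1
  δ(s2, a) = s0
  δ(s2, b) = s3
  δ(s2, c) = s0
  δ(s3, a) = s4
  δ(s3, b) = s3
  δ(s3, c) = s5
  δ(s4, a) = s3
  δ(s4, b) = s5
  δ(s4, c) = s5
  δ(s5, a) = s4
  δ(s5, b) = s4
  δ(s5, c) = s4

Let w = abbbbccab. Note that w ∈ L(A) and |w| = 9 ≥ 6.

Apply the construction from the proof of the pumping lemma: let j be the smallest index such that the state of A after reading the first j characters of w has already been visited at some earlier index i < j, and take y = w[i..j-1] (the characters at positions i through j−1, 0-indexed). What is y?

State sequence: s0 -a-> s0 -b-> s3 -b-> s3 -b-> s3 -b-> s3 -c-> s5 -c-> s4 -a-> s3 -b-> s3
First repeat at step 1: s0 was already visited.

So i = 0, j = 1, giving x = w[0:0] = ε, y = w[0:1] = a, z = w[1:9] = bbbbccab.
Check: |xy| = 1 ≤ 6 and |y| = 1 ≥ 1. Reading y takes A from s0 back to s0, so every xyⁱz is accepted.

a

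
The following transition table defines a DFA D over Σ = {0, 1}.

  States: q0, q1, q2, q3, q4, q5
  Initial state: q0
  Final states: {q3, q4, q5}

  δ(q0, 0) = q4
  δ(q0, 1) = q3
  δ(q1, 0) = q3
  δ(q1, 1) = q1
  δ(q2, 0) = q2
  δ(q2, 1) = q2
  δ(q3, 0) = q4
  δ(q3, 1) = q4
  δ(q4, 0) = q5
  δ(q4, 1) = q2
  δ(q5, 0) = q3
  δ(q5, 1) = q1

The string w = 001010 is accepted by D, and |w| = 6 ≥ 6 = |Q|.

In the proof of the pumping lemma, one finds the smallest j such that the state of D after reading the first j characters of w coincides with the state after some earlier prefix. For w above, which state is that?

State sequence: q0 -0-> q4 -0-> q5 -1-> q1 -0-> q3 -1-> q4 -0-> q5
First repeat at step 5: q4 was already visited.

The earliest repeat is at step j = 5: D is in q4, which it already visited at step i = 1.
With |Q| = 6, pigeonhole forces a state repeat no later than step 6; the substring read between the first and second visits to that state can be pumped.

q4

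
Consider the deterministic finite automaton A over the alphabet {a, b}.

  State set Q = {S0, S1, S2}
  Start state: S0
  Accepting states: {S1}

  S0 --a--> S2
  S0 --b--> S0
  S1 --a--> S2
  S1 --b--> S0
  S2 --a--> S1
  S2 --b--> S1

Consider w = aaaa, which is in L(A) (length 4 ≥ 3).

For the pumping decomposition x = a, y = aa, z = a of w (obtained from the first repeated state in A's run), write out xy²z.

aaaaaa

xy^2z = a·aa·aa·a = aaaaaa.
Reading y = aa takes A from S2 back to S2, so after x·y·y the machine is still in S2, and z then leads to the accepting state S1. Hence aaaaaa ∈ L(A).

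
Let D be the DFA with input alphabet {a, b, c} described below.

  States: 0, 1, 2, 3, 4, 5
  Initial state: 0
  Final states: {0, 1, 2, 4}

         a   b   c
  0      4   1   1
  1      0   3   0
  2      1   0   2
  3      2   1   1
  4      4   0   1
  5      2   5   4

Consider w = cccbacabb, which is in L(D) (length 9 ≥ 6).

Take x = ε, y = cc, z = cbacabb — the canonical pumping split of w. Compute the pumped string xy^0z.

cbacabb

xy⁰z = xz = ε·cbacabb = cbacabb.
Reading y = cc takes D from 0 back to 0, so after x the machine is still in 0, and z then leads to the accepting state 1. Hence cbacabb ∈ L(D).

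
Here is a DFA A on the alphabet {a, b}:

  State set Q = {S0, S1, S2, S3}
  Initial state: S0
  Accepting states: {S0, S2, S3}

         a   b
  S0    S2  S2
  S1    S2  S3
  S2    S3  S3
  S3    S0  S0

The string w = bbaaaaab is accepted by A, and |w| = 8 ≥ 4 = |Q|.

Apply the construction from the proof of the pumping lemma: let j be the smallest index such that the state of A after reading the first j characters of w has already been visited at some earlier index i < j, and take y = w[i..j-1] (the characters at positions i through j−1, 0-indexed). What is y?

State sequence: S0 -b-> S2 -b-> S3 -a-> S0 -a-> S2 -a-> S3 -a-> S0 -a-> S2 -b-> S3
First repeat at step 3: S0 was already visited.

So i = 0, j = 3, giving x = w[0:0] = ε, y = w[0:3] = bba, z = w[3:8] = aaaab.
Check: |xy| = 3 ≤ 4 and |y| = 3 ≥ 1. Reading y takes A from S0 back to S0, so every xyⁱz is accepted.
Since A has 4 states, any run of length ≥ 4 visits 4+1 states, so by pigeonhole some state repeats within the first 4 steps — that repeat gives the pumpable loop.

bba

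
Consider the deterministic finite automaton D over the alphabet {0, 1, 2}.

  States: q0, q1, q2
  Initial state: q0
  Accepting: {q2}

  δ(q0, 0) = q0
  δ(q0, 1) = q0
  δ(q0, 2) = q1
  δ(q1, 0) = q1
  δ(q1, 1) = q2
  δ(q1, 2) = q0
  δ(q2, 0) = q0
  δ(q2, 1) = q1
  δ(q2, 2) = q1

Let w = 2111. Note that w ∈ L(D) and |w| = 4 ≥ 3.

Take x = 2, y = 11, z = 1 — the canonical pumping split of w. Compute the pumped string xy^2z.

xy^2z = 2·11·11·1 = 211111.
Reading y = 11 takes D from q1 back to q1, so after x·y·y the machine is still in q1, and z then leads to the accepting state q2. Hence 211111 ∈ L(D).

211111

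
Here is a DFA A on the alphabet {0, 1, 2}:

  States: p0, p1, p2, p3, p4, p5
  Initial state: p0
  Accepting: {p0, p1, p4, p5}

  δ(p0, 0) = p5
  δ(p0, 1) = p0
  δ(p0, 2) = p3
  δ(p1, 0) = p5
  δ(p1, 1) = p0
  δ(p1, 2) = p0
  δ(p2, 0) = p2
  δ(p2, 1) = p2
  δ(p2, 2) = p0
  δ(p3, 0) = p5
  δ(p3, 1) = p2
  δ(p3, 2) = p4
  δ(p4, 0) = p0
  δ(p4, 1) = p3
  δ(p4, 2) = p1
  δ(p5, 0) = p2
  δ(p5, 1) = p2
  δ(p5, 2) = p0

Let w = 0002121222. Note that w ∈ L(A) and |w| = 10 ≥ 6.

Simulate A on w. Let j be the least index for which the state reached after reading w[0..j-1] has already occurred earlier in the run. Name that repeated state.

p2

Run of A on w = 0 0 0 2 1 2 1 2 2 2:
  step 0: p0  (start)
  step 1: p5  (read 0: p0→p5)
  step 2: p2  (read 0: p5→p2)
  step 3: p2  (read 0: p2→p2)   ← first repeat (p2 seen earlier)
  step 4: p0  (read 2: p2→p0)
  step 5: p0  (read 1: p0→p0)
  step 6: p3  (read 2: p0→p3)
  step 7: p2  (read 1: p3→p2)
  step 8: p0  (read 2: p2→p0)
  step 9: p3  (read 2: p0→p3)
  step 10: p4  (read 2: p3→p4)

The earliest repeat is at step j = 3: A is in p2, which it already visited at step i = 2.
Since A has 6 states, any run of length ≥ 6 visits 6+1 states, so by pigeonhole some state repeats within the first 6 steps — that repeat gives the pumpable loop.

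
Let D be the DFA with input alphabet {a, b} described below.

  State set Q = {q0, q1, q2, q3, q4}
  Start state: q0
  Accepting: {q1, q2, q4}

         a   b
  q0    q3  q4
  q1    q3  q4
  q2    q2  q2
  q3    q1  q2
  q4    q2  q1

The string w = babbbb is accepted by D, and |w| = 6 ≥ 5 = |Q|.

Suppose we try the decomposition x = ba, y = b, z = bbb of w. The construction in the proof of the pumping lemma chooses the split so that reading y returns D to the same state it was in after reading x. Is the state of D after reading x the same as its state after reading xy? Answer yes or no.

Run of D on the first 3 characters of w = b a b:
  step 0: q0  (start)
  step 1: q4  (read b: q0→q4)
  step 2: q2  (read a: q4→q2)
  step 3: q2  (read b: q2→q2)

After x (step 2): q2. After xy (step 3): q2.
They match, so y = b drives D around a cycle from q2 back to itself; pumping y any number of times keeps D in q2 before reading z, and xyⁱz ∈ L(D) for every i ≥ 0.

yes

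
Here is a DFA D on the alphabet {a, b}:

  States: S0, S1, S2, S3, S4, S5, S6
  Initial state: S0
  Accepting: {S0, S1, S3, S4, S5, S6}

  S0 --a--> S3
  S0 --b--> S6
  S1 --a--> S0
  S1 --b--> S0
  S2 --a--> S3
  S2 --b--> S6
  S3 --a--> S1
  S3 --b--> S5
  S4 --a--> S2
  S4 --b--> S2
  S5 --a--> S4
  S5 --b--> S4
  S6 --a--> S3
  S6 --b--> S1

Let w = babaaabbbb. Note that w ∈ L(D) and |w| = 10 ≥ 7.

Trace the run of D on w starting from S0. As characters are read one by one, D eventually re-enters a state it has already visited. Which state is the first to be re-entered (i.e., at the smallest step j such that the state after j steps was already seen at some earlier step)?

State sequence: S0 -b-> S6 -a-> S3 -b-> S5 -a-> S4 -a-> S2 -a-> S3 -b-> S5 -b-> S4 -b-> S2 -b-> S6
First repeat at step 6: S3 was already visited.

The earliest repeat is at step j = 6: D is in S3, which it already visited at step i = 2.
With |Q| = 7, pigeonhole forces a state repeat no later than step 7; the substring read between the first and second visits to that state can be pumped.

S3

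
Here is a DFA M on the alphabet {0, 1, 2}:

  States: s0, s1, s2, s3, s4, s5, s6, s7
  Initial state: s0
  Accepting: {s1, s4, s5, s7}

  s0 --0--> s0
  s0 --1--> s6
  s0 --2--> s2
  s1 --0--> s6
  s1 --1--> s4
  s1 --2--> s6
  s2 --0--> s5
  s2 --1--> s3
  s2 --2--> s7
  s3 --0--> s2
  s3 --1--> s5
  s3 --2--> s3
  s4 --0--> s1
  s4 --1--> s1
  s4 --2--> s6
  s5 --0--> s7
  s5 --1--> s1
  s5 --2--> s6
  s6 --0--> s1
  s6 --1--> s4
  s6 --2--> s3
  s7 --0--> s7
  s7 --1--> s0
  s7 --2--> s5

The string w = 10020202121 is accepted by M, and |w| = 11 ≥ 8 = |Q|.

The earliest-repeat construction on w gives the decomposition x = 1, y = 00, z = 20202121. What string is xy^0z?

xy⁰z = xz = 1·20202121 = 120202121.
Reading y = 00 takes M from s6 back to s6, so after x the machine is still in s6, and z then leads to the accepting state s4. Hence 120202121 ∈ L(M).

120202121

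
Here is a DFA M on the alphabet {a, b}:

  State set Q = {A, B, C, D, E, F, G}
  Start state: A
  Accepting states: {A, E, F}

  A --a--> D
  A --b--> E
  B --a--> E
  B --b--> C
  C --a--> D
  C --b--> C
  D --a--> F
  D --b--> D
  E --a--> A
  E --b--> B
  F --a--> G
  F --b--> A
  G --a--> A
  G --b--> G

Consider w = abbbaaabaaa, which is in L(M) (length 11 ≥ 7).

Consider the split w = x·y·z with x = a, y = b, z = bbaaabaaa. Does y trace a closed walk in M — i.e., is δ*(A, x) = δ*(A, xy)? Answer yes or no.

yes

State sequence: A -a-> D -b-> D

After x (step 1): D. After xy (step 2): D.
They match, so y = b drives M around a cycle from D back to itself; pumping y any number of times keeps M in D before reading z, and xyⁱz ∈ L(M) for every i ≥ 0.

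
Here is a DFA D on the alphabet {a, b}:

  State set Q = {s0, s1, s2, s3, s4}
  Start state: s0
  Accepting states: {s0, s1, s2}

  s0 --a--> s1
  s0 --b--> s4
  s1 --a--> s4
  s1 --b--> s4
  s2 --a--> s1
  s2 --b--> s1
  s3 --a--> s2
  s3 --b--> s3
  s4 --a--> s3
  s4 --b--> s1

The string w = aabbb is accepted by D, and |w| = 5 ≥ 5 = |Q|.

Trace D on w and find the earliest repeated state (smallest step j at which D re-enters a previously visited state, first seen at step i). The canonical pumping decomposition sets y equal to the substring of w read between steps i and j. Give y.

State sequence: s0 -a-> s1 -a-> s4 -b-> s1 -b-> s4 -b-> s1
First repeat at step 3: s1 was already visited.

So i = 1, j = 3, giving x = w[0:1] = a, y = w[1:3] = ab, z = w[3:5] = bb.
Check: |xy| = 3 ≤ 5 and |y| = 2 ≥ 1. Reading y takes D from s1 back to s1, so every xyⁱz is accepted.
Since D has 5 states, any run of length ≥ 5 visits 5+1 states, so by pigeonhole some state repeats within the first 5 steps — that repeat gives the pumpable loop.

ab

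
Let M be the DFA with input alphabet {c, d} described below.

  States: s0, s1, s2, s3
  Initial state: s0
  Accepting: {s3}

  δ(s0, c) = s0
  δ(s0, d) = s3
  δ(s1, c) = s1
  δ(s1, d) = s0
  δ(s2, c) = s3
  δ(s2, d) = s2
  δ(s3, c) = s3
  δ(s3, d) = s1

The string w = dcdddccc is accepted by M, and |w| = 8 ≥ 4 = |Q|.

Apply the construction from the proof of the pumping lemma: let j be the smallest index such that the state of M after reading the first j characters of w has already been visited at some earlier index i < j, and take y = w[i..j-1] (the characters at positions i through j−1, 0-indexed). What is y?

Run of M on w = d c d d d c c c:
  step 0: s0  (start)
  step 1: s3  (read d: s0→s3)
  step 2: s3  (read c: s3→s3)   ← first repeat (s3 seen earlier)
  step 3: s1  (read d: s3→s1)
  step 4: s0  (read d: s1→s0)
  step 5: s3  (read d: s0→s3)
  step 6: s3  (read c: s3→s3)
  step 7: s3  (read c: s3→s3)
  step 8: s3  (read c: s3→s3)

So i = 1, j = 2, giving x = w[0:1] = d, y = w[1:2] = c, z = w[2:8] = dddccc.
Check: |xy| = 2 ≤ 4 and |y| = 1 ≥ 1. Reading y takes M from s3 back to s3, so every xyⁱz is accepted.

c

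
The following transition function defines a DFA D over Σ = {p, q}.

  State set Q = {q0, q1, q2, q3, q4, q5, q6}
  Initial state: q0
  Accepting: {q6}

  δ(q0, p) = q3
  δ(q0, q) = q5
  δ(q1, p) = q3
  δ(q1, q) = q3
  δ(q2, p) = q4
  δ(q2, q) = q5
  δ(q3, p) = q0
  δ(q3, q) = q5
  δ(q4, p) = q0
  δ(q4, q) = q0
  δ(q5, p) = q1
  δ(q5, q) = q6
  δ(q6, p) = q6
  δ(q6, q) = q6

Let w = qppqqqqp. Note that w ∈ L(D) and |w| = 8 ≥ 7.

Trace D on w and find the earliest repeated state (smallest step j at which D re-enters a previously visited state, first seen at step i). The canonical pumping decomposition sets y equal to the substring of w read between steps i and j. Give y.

ppq

Run of D on w = q p p q q q q p:
  step 0: q0  (start)
  step 1: q5  (read q: q0→q5)
  step 2: q1  (read p: q5→q1)
  step 3: q3  (read p: q1→q3)
  step 4: q5  (read q: q3→q5)   ← first repeat (q5 seen earlier)
  step 5: q6  (read q: q5→q6)
  step 6: q6  (read q: q6→q6)
  step 7: q6  (read q: q6→q6)
  step 8: q6  (read p: q6→q6)

So i = 1, j = 4, giving x = w[0:1] = q, y = w[1:4] = ppq, z = w[4:8] = qqqp.
Check: |xy| = 4 ≤ 7 and |y| = 3 ≥ 1. Reading y takes D from q5 back to q5, so every xyⁱz is accepted.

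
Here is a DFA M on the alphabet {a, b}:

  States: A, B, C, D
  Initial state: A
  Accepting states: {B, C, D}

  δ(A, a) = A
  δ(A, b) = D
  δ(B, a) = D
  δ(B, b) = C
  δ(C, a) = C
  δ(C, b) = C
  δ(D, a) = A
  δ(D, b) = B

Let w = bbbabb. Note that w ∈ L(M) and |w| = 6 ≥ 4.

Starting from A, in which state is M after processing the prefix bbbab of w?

Run of M on the first 5 characters of w = b b b a b:
  step 0: A  (start)
  step 1: D  (read b: A→D)
  step 2: B  (read b: D→B)
  step 3: C  (read b: B→C)
  step 4: C  (read a: C→C)
  step 5: C  (read b: C→C)

After reading 5 characters, M is in state C.
(This kind of state-tracing is the core of the pumping-lemma construction: with 4 states, pigeonhole forces a repeat within the first 4 steps.)

C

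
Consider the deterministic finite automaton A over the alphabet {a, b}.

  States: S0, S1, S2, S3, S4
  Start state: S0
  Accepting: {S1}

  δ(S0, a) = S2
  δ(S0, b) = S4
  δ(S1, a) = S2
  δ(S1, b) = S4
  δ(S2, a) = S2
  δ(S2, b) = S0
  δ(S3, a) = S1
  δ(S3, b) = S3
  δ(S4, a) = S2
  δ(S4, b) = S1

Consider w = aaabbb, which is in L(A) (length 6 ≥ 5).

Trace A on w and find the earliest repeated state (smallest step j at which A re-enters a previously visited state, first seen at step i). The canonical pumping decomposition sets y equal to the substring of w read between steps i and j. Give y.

a

State sequence: S0 -a-> S2 -a-> S2 -a-> S2 -b-> S0 -b-> S4 -b-> S1
First repeat at step 2: S2 was already visited.

So i = 1, j = 2, giving x = w[0:1] = a, y = w[1:2] = a, z = w[2:6] = abbb.
Check: |xy| = 2 ≤ 5 and |y| = 1 ≥ 1. Reading y takes A from S2 back to S2, so every xyⁱz is accepted.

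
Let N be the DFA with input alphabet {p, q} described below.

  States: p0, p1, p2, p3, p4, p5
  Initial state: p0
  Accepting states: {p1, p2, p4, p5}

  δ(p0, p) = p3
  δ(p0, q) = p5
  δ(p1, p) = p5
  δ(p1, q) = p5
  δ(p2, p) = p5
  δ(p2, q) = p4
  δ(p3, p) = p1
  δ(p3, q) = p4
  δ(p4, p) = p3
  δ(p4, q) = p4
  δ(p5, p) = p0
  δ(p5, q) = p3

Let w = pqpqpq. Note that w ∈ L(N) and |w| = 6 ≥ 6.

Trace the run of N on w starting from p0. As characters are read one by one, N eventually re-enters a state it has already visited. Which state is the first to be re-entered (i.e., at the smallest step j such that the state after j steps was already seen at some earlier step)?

Run of N on w = p q p q p q:
  step 0: p0  (start)
  step 1: p3  (read p: p0→p3)
  step 2: p4  (read q: p3→p4)
  step 3: p3  (read p: p4→p3)   ← first repeat (p3 seen earlier)
  step 4: p4  (read q: p3→p4)
  step 5: p3  (read p: p4→p3)
  step 6: p4  (read q: p3→p4)

The earliest repeat is at step j = 3: N is in p3, which it already visited at step i = 1.

p3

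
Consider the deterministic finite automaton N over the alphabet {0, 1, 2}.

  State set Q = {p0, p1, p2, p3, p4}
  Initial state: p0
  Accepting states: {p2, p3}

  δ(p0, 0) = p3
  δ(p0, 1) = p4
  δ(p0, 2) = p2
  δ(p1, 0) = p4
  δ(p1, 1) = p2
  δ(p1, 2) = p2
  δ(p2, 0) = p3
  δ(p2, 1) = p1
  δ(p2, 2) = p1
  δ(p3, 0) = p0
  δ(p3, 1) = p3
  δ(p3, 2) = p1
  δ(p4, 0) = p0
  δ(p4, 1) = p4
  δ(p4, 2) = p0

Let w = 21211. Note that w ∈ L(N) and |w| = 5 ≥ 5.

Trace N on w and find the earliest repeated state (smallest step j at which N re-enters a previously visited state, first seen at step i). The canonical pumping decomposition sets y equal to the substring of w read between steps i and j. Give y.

12

State sequence: p0 -2-> p2 -1-> p1 -2-> p2 -1-> p1 -1-> p2
First repeat at step 3: p2 was already visited.

So i = 1, j = 3, giving x = w[0:1] = 2, y = w[1:3] = 12, z = w[3:5] = 11.
Check: |xy| = 3 ≤ 5 and |y| = 2 ≥ 1. Reading y takes N from p2 back to p2, so every xyⁱz is accepted.
Since N has 5 states, any run of length ≥ 5 visits 5+1 states, so by pigeonhole some state repeats within the first 5 steps — that repeat gives the pumpable loop.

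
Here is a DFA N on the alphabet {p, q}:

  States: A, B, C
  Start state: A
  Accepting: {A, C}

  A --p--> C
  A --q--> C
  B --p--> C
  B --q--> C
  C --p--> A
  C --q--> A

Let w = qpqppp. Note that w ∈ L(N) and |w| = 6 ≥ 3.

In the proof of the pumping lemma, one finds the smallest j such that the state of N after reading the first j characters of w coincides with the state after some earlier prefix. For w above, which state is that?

State sequence: A -q-> C -p-> A -q-> C -p-> A -p-> C -p-> A
First repeat at step 2: A was already visited.

The earliest repeat is at step j = 2: N is in A, which it already visited at step i = 0.

A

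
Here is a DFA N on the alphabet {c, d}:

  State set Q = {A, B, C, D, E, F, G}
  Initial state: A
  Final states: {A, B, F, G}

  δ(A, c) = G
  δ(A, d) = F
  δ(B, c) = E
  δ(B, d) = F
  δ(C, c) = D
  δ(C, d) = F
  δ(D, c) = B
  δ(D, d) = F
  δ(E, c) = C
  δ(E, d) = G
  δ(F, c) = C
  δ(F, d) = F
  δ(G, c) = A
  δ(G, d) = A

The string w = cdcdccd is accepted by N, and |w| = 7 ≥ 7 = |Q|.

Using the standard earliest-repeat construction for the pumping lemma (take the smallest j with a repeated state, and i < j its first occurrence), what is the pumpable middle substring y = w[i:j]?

Run of N on w = c d c d c c d:
  step 0: A  (start)
  step 1: G  (read c: A→G)
  step 2: A  (read d: G→A)   ← first repeat (A seen earlier)
  step 3: G  (read c: A→G)
  step 4: A  (read d: G→A)
  step 5: G  (read c: A→G)
  step 6: A  (read c: G→A)
  step 7: F  (read d: A→F)

So i = 0, j = 2, giving x = w[0:0] = ε, y = w[0:2] = cd, z = w[2:7] = cdccd.
Check: |xy| = 2 ≤ 7 and |y| = 2 ≥ 1. Reading y takes N from A back to A, so every xyⁱz is accepted.

cd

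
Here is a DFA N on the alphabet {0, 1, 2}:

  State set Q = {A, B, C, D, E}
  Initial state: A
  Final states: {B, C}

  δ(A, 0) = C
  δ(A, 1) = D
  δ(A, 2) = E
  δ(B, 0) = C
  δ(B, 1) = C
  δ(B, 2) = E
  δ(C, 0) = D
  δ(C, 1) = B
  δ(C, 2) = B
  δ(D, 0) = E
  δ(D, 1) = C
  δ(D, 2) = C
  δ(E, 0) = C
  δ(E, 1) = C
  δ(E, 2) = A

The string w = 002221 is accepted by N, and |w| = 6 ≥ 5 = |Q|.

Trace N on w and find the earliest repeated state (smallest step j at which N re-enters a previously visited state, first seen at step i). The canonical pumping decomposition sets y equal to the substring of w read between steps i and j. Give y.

Run of N on w = 0 0 2 2 2 1:
  step 0: A  (start)
  step 1: C  (read 0: A→C)
  step 2: D  (read 0: C→D)
  step 3: C  (read 2: D→C)   ← first repeat (C seen earlier)
  step 4: B  (read 2: C→B)
  step 5: E  (read 2: B→E)
  step 6: C  (read 1: E→C)

So i = 1, j = 3, giving x = w[0:1] = 0, y = w[1:3] = 02, z = w[3:6] = 221.
Check: |xy| = 3 ≤ 5 and |y| = 2 ≥ 1. Reading y takes N from C back to C, so every xyⁱz is accepted.
The DFA has 5 states, so the proof of the pumping lemma guarantees a repeated state among the first 5+1 visited; the segment between the two visits is the pumpable y.

02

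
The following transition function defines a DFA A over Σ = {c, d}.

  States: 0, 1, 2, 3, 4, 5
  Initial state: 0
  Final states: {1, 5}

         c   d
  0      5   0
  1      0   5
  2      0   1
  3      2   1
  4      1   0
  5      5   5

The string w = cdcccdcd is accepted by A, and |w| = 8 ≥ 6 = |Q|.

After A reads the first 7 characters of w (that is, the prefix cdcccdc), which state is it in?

Run of A on the first 7 characters of w = c d c c c d c:
  step 0: 0  (start)
  step 1: 5  (read c: 0→5)
  step 2: 5  (read d: 5→5)
  step 3: 5  (read c: 5→5)
  step 4: 5  (read c: 5→5)
  step 5: 5  (read c: 5→5)
  step 6: 5  (read d: 5→5)
  step 7: 5  (read c: 5→5)

After reading 7 characters, A is in state 5.

5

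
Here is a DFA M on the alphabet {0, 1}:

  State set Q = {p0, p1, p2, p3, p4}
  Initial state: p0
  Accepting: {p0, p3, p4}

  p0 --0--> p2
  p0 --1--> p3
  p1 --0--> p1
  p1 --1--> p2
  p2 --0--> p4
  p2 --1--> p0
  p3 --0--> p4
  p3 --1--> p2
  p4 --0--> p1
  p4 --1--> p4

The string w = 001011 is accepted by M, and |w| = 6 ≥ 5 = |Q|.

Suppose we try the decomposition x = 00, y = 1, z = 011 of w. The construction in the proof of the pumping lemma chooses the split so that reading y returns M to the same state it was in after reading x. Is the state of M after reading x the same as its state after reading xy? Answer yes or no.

yes

Run of M on the first 3 characters of w = 0 0 1:
  step 0: p0  (start)
  step 1: p2  (read 0: p0→p2)
  step 2: p4  (read 0: p2→p4)
  step 3: p4  (read 1: p4→p4)

After x (step 2): p4. After xy (step 3): p4.
They match, so y = 1 drives M around a cycle from p4 back to itself; pumping y any number of times keeps M in p4 before reading z, and xyⁱz ∈ L(M) for every i ≥ 0.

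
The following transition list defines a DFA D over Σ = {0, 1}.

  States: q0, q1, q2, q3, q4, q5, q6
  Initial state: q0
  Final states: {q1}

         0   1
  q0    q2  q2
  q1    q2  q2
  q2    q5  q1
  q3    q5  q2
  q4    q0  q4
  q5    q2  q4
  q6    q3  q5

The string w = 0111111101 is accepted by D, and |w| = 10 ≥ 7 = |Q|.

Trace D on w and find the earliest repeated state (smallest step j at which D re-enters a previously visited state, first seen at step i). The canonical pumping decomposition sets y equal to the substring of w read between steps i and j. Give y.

11

State sequence: q0 -0-> q2 -1-> q1 -1-> q2 -1-> q1 -1-> q2 -1-> q1 -1-> q2 -1-> q1 -0-> q2 -1-> q1
First repeat at step 3: q2 was already visited.

So i = 1, j = 3, giving x = w[0:1] = 0, y = w[1:3] = 11, z = w[3:10] = 1111101.
Check: |xy| = 3 ≤ 7 and |y| = 2 ≥ 1. Reading y takes D from q2 back to q2, so every xyⁱz is accepted.
Since D has 7 states, any run of length ≥ 7 visits 7+1 states, so by pigeonhole some state repeats within the first 7 steps — that repeat gives the pumpable loop.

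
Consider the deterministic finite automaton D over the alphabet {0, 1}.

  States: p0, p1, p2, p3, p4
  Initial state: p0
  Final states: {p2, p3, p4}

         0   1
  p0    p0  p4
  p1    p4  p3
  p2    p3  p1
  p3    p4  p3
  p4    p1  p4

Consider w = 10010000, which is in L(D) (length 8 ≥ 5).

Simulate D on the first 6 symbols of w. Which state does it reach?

State sequence: p0 -1-> p4 -0-> p1 -0-> p4 -1-> p4 -0-> p1 -0-> p4

After reading 6 characters, D is in state p4.
(This kind of state-tracing is the core of the pumping-lemma construction: with 5 states, pigeonhole forces a repeat within the first 5 steps.)

p4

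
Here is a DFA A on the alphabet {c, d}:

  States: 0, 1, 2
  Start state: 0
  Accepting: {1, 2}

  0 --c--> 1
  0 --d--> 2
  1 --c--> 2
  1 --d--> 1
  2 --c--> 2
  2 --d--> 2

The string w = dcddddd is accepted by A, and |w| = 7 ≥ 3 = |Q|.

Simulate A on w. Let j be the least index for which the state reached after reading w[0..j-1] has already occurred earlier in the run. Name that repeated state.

2

State sequence: 0 -d-> 2 -c-> 2 -d-> 2 -d-> 2 -d-> 2 -d-> 2 -d-> 2
First repeat at step 2: 2 was already visited.

The earliest repeat is at step j = 2: A is in 2, which it already visited at step i = 1.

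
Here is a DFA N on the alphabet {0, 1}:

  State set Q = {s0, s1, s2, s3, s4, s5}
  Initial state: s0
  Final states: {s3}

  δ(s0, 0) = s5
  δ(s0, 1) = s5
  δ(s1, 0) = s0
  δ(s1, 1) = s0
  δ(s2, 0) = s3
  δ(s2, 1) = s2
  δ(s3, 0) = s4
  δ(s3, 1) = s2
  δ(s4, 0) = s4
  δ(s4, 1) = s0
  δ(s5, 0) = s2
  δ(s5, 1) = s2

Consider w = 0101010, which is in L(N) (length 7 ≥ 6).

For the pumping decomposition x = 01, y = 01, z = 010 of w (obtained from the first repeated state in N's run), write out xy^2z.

xy^2z = 01·01·01·010 = 010101010.
Reading y = 01 takes N from s2 back to s2, so after x·y·y the machine is still in s2, and z then leads to the accepting state s3. Hence 010101010 ∈ L(N).

010101010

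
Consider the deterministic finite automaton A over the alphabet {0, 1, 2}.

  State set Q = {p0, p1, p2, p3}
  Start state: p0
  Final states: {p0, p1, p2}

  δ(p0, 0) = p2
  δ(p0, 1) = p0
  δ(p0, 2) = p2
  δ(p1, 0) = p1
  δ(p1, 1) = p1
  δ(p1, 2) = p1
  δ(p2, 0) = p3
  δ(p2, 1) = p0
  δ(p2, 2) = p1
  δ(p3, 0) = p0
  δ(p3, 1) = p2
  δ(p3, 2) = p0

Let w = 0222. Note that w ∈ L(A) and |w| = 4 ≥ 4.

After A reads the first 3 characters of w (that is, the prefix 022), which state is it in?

Run of A on the first 3 characters of w = 0 2 2:
  step 0: p0  (start)
  step 1: p2  (read 0: p0→p2)
  step 2: p1  (read 2: p2→p1)
  step 3: p1  (read 2: p1→p1)

After reading 3 characters, A is in state p1.

p1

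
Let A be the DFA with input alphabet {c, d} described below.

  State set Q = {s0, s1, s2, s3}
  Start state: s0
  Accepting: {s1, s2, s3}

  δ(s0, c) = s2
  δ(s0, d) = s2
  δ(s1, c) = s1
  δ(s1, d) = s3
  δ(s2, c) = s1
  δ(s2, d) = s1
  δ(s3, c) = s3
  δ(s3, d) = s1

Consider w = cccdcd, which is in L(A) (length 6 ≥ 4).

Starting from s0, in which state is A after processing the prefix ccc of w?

Run of A on the first 3 characters of w = c c c:
  step 0: s0  (start)
  step 1: s2  (read c: s0→s2)
  step 2: s1  (read c: s2→s1)
  step 3: s1  (read c: s1→s1)

After reading 3 characters, A is in state s1.

s1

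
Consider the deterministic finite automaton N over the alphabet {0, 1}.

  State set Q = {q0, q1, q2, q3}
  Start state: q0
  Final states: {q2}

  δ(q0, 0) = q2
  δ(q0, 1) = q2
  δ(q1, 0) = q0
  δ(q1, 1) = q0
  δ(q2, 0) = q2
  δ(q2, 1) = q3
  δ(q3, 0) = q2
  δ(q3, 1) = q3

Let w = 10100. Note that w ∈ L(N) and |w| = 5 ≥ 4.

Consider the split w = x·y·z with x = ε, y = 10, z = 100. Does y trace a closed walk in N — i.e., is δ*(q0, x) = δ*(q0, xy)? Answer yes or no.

Run of N on the first 2 characters of w = 1 0:
  step 0: q0  (start)
  step 1: q2  (read 1: q0→q2)
  step 2: q2  (read 0: q2→q2)

After x (step 0): q0. After xy (step 2): q2.
They differ (q0 ≠ q2), so y is not a cycle from the state after x; this split is not the one the pumping-lemma construction produces, and pumping y need not keep the string in L(N).

no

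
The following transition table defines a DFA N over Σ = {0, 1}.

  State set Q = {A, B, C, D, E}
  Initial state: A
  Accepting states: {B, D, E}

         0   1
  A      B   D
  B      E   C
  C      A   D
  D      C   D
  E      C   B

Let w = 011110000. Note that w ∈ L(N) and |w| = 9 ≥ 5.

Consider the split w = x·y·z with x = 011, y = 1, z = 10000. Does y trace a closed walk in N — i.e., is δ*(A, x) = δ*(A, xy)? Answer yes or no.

yes

State sequence: A -0-> B -1-> C -1-> D -1-> D

After x (step 3): D. After xy (step 4): D.
They match, so y = 1 drives N around a cycle from D back to itself; pumping y any number of times keeps N in D before reading z, and xyⁱz ∈ L(N) for every i ≥ 0.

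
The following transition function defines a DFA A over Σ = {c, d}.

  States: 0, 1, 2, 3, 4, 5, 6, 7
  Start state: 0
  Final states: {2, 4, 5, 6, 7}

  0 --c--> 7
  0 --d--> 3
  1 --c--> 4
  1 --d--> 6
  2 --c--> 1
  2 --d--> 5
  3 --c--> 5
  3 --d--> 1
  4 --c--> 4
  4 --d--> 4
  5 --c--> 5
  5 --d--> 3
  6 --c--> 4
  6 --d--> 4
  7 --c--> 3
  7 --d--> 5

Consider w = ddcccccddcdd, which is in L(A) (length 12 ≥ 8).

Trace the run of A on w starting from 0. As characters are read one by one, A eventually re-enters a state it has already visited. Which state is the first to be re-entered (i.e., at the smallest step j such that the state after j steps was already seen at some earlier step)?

Run of A on w = d d c c c c c d d c d d:
  step 0: 0  (start)
  step 1: 3  (read d: 0→3)
  step 2: 1  (read d: 3→1)
  step 3: 4  (read c: 1→4)
  step 4: 4  (read c: 4→4)   ← first repeat (4 seen earlier)
  step 5: 4  (read c: 4→4)
  step 6: 4  (read c: 4→4)
  step 7: 4  (read c: 4→4)
  step 8: 4  (read d: 4→4)
  step 9: 4  (read d: 4→4)
  step 10: 4  (read c: 4→4)
  step 11: 4  (read d: 4→4)
  step 12: 4  (read d: 4→4)

The earliest repeat is at step j = 4: A is in 4, which it already visited at step i = 3.
Pumping length from the standard proof: p = 8 (the number of states). The repeated state found above gives |xy| = j ≤ 8 and |y| = j − i ≥ 1.

4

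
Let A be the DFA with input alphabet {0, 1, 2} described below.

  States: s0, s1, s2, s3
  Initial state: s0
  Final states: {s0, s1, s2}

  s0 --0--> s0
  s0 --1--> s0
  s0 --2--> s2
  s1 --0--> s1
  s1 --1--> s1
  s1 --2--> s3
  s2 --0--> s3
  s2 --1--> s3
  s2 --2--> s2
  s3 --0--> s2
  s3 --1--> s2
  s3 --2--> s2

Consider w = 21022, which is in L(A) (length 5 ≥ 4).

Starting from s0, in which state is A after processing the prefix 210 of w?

s2

Run of A on the first 3 characters of w = 2 1 0:
  step 0: s0  (start)
  step 1: s2  (read 2: s0→s2)
  step 2: s3  (read 1: s2→s3)
  step 3: s2  (read 0: s3→s2)

After reading 3 characters, A is in state s2.
(This kind of state-tracing is the core of the pumping-lemma construction: with 4 states, pigeonhole forces a repeat within the first 4 steps.)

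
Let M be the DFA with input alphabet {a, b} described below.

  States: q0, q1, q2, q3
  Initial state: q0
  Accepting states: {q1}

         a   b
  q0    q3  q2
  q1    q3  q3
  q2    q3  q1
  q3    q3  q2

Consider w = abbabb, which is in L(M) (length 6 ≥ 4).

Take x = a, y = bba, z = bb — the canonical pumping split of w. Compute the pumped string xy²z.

xy^2z = a·bba·bba·bb = abbabbabb.
Reading y = bba takes M from q3 back to q3, so after x·y·y the machine is still in q3, and z then leads to the accepting state q1. Hence abbabbabb ∈ L(M).

abbabbabb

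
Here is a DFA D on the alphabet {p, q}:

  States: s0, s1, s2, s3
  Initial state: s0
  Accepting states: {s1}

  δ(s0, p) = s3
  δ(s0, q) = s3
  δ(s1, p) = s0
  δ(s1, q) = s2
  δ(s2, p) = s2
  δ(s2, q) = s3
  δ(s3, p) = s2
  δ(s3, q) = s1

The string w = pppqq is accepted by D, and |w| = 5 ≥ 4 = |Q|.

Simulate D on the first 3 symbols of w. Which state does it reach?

s2

Run of D on the first 3 characters of w = p p p:
  step 0: s0  (start)
  step 1: s3  (read p: s0→s3)
  step 2: s2  (read p: s3→s2)
  step 3: s2  (read p: s2→s2)

After reading 3 characters, D is in state s2.
(This kind of state-tracing is the core of the pumping-lemma construction: with 4 states, pigeonhole forces a repeat within the first 4 steps.)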